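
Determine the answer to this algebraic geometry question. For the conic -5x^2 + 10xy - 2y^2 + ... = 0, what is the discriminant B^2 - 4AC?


The discriminant of a conic Ax^2 + Bxy + Cy^2 + ... = 0 is B^2 - 4AC.
B^2 = 10^2 = 100
4AC = 4*(-5)*(-2) = 40
Discriminant = 100 - 40 = 60

60


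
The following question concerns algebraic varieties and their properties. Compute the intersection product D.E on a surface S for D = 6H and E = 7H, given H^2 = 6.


Using bilinearity of the intersection pairing on a surface S:
(aH).(bH) = ab * (H.H)
We have H^2 = 6.
D.E = (6H).(7H) = 6*7*6
= 42*6
= 252

252


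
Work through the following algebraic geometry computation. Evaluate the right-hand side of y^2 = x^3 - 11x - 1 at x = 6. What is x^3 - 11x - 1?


Compute x^3 - 11x - 1 at x = 6:
x^3 = 6^3 = 216
(-11)*x = (-11)*6 = -66
Sum: 216 - 66 - 1 = 149

149


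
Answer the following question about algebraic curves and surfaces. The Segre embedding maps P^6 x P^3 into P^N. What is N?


The Segre embedding maps P^m x P^n into P^N via
all products of coordinates from each factor.
N = (m+1)(n+1) - 1
N = (6+1)(3+1) - 1
N = 7*4 - 1
N = 28 - 1 = 27

27


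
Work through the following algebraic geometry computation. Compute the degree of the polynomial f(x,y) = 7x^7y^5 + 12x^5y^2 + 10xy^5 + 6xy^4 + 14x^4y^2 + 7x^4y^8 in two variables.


Examine each term for its total degree (sum of exponents).
  Term '7x^7y^5' has total degree 7+5 = 12.
  Term '12x^5y^2' has total degree 5+2 = 7.
  Term '10xy^5' has total degree 1+5 = 6.
  Term '6xy^4' has total degree 1+4 = 5.
  Term '14x^4y^2' has total degree 4+2 = 6.
  Term '7x^4y^8' has total degree 4+8 = 12.
The maximum total degree among all terms is 12.

12


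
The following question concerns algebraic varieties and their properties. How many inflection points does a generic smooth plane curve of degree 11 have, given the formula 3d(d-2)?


For a general smooth plane curve C of degree d, the inflection points are
the intersection of C with its Hessian curve, which has degree 3(d-2).
By Bezout, the total intersection number is d * 3(d-2) = 11 * 27 = 297.
For a general curve every flex is ordinary, so each contributes
multiplicity 1 to C·Hess(C), and the number of distinct inflection
points is 3d(d-2).
Inflection points = 3*11*(11-2) = 3*11*9 = 297

297


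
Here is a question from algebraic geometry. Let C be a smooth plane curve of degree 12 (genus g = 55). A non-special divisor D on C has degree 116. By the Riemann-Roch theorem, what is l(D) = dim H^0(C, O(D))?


First, compute the genus of a smooth plane curve of degree 12:
g = (d-1)(d-2)/2 = (12-1)(12-2)/2 = 55
For a non-special divisor D (i.e., h^1(D) = 0), Riemann-Roch gives:
l(D) = deg(D) - g + 1
Since deg(D) = 116 >= 2g - 1 = 109, D is non-special.
l(D) = 116 - 55 + 1 = 62

62


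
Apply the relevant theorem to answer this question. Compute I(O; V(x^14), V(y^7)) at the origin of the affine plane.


The intersection multiplicity of V(x^a) and V(y^b) at the origin is:
I(O; V(x^14), V(y^7)) = dim_k(k[x,y]/(x^14, y^7))
A basis for k[x,y]/(x^14, y^7) is the set of monomials x^i * y^j
where 0 <= i < 14 and 0 <= j < 7.
The number of such monomials is 14 * 7 = 98

98


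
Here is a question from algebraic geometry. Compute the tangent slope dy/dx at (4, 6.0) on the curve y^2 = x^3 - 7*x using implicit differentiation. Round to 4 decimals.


Using implicit differentiation of y^2 = x^3 - 7*x:
2y * dy/dx = 3x^2 - 7
dy/dx = (3x^2 - 7)/(2y)
Numerator: 3*4^2 - 7 = 41
Denominator: 2*6.0 = 12.0
dy/dx = 41/12.0 = 3.4167

3.4167


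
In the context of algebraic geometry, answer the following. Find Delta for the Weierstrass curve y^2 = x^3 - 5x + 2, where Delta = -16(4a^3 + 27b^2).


Compute each component:
4a^3 = 4*(-5)^3 = 4*(-125) = -500
27b^2 = 27*2^2 = 27*4 = 108
4a^3 + 27b^2 = -500 + 108 = -392
Delta = -16*(-392) = 6272

6272


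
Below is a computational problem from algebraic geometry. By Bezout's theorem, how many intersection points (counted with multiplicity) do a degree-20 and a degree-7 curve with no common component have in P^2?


Bezout's theorem states the intersection count equals the product of degrees.
Intersection count = 20 * 7 = 140

140


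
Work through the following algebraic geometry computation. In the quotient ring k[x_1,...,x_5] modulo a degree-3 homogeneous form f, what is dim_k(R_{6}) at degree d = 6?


For R = k[x_1,...,x_n]/(f) with f homogeneous of degree e:
The Hilbert series is (1 - t^e)/(1 - t)^n.
So h(d) = C(d+n-1, n-1) - C(d-e+n-1, n-1) for d >= e.
With n=5, e=3, d=6:
C(6+5-1, 5-1) = C(10, 4) = 210
C(6-3+5-1, 5-1) = C(7, 4) = 35
h(6) = 210 - 35 = 175

175


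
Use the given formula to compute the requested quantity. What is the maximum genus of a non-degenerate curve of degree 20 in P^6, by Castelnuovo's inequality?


Castelnuovo's bound: write d - 1 = m(r-1) + epsilon with 0 <= epsilon < r-1.
d - 1 = 20 - 1 = 19
r - 1 = 6 - 1 = 5
19 = 3*5 + 4, so m = 3, epsilon = 4
pi(d, r) = m(m-1)(r-1)/2 + m*epsilon
= 3*2*5/2 + 3*4
= 30/2 + 12
= 15 + 12 = 27

27


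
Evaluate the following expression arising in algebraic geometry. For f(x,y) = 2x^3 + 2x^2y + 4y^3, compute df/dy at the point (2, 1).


df/dy = 2*x^2 + 3*4*y^2
At (2,1): 2*2^2 + 3*4*1^2
= 8 + 12
= 20

20


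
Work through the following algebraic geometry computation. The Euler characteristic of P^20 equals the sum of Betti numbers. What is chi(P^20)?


The complex projective space P^20 has one cell in each even real dimension 0, 2, ..., 40.
The cohomology groups are H^{2k}(P^20) = Z for k = 0,...,20, and 0 otherwise.
Euler characteristic = sum of Betti numbers = 1 per even-dimensional cohomology group.
chi(P^20) = 20 + 1 = 21

21


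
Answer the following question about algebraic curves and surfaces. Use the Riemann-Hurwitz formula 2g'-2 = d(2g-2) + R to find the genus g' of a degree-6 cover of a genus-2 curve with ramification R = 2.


Riemann-Hurwitz formula: 2g' - 2 = d(2g - 2) + R
Given: d = 6, g = 2, R = 2
2g' - 2 = 6*(2*2 - 2) + 2
2g' - 2 = 6*2 + 2
2g' - 2 = 12 + 2 = 14
2g' = 16
g' = 8

8


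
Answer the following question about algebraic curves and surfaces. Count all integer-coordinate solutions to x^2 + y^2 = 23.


Systematically check integer values of x where x^2 <= 23.
For each valid x, check if 23 - x^2 is a perfect square.
Total integer solutions found: 0

0


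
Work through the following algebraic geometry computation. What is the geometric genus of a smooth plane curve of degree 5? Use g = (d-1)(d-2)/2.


Using the genus formula for smooth plane curves:
g = (d-1)(d-2)/2
g = (5-1)(5-2)/2
g = 4*3/2
g = 12/2 = 6

6


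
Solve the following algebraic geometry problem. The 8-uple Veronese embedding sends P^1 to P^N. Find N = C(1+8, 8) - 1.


The Veronese embedding v_d: P^n -> P^N maps each point to all
degree-d monomials in n+1 homogeneous coordinates.
N = C(n+d, d) - 1
N = C(1+8, 8) - 1
N = C(9, 8) - 1
C(9, 8) = 9
N = 9 - 1 = 8

8


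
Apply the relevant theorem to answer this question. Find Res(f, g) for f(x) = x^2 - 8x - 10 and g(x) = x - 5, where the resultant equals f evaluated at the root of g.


For Res(f, x - c), we evaluate f at x = c.
f(5) = 5^2 - 8*5 - 10
= 25 - 40 - 10
= -15 - 10 = -25
Res(f, g) = -25

-25


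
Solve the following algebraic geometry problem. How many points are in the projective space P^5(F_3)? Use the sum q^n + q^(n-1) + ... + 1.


P^5(F_3) has (q^(n+1) - 1)/(q - 1) points.
= 3^5 + 3^4 + 3^3 + 3^2 + 3^1 + 3^0
= 243 + 81 + 27 + 9 + 3 + 1
= 364

364


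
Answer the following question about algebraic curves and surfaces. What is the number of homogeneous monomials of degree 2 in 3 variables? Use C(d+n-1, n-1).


The number of degree-2 monomials in 3 variables is C(d+n-1, n-1).
= C(2+3-1, 3-1) = C(4, 2)
= 6

6


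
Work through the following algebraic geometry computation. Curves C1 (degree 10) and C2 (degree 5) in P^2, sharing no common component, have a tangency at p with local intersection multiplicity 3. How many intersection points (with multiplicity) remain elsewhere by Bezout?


By Bezout's theorem, the total intersection number is d1 * d2.
Total = 10 * 5 = 50
Intersection multiplicity at p = 3
Remaining intersections = 50 - 3 = 47

47


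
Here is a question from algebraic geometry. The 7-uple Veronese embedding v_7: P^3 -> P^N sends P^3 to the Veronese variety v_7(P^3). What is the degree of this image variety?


The Veronese variety v_7(P^3) has degree d^r.
d^r = 7^3 = 343

343


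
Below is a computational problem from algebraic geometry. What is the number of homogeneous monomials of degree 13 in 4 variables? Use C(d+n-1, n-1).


The number of degree-13 monomials in 4 variables is C(d+n-1, n-1).
= C(13+4-1, 4-1) = C(16, 3)
= 560

560


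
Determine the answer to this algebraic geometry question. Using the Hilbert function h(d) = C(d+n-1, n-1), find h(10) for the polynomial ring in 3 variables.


The Hilbert function for the polynomial ring in 3 variables is:
h(d) = C(d+n-1, n-1)
h(10) = C(10+3-1, 3-1) = C(12, 2)
= 12! / (2! * 10!)
= 66

66


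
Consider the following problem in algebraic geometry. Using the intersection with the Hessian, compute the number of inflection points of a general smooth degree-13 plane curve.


For a general smooth plane curve C of degree d, the inflection points are
the intersection of C with its Hessian curve, which has degree 3(d-2).
By Bezout, the total intersection number is d * 3(d-2) = 13 * 33 = 429.
For a general curve every flex is ordinary, so each contributes
multiplicity 1 to C·Hess(C), and the number of distinct inflection
points is 3d(d-2).
Inflection points = 3*13*(13-2) = 3*13*11 = 429

429


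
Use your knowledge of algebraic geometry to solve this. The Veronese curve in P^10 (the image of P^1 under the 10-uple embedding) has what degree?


The rational normal curve in P^10 is the image of P^1 under the 10-uple Veronese.
A general hyperplane in P^10 pulls back to a degree-10 form on P^1, which has 10 zeros,
so the curve meets a general hyperplane in 10 points. Degree = 10.

10


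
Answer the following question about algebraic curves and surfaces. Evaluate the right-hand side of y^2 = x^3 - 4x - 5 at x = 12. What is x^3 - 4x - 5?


Compute x^3 - 4x - 5 at x = 12:
x^3 = 12^3 = 1728
(-4)*x = (-4)*12 = -48
Sum: 1728 - 48 - 5 = 1675

1675


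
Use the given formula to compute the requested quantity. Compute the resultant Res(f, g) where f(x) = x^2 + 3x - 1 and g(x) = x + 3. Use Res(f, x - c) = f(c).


For Res(f, x - c), we evaluate f at x = c.
f(-3) = (-3)^2 + 3*(-3) - 1
= 9 - 9 - 1
= 0 - 1 = -1
Res(f, g) = -1

-1


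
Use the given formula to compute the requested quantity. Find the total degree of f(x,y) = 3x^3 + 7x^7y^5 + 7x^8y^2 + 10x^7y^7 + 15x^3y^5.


Examine each term for its total degree (sum of exponents).
  Term '3x^3' has total degree 3+0 = 3.
  Term '7x^7y^5' has total degree 7+5 = 12.
  Term '7x^8y^2' has total degree 8+2 = 10.
  Term '10x^7y^7' has total degree 7+7 = 14.
  Term '15x^3y^5' has total degree 3+5 = 8.
The maximum total degree among all terms is 14.

14


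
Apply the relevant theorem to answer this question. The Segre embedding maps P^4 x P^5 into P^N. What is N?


The Segre embedding maps P^m x P^n into P^N via
all products of coordinates from each factor.
N = (m+1)(n+1) - 1
N = (4+1)(5+1) - 1
N = 5*6 - 1
N = 30 - 1 = 29

29


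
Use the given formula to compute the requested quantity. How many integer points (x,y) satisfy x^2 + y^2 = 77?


Systematically check integer values of x where x^2 <= 77.
For each valid x, check if 77 - x^2 is a perfect square.
Total integer solutions found: 0

0


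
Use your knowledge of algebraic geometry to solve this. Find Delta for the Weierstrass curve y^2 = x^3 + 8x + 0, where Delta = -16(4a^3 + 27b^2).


Compute each component:
4a^3 = 4*8^3 = 4*512 = 2048
27b^2 = 27*0^2 = 27*0 = 0
4a^3 + 27b^2 = 2048 + 0 = 2048
Delta = -16*2048 = -32768

-32768


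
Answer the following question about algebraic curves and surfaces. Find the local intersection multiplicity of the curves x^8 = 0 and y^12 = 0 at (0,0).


The intersection multiplicity of V(x^a) and V(y^b) at the origin is:
I(O; V(x^8), V(y^12)) = dim_k(k[x,y]/(x^8, y^12))
A basis for k[x,y]/(x^8, y^12) is the set of monomials x^i * y^j
where 0 <= i < 8 and 0 <= j < 12.
The number of such monomials is 8 * 12 = 96

96


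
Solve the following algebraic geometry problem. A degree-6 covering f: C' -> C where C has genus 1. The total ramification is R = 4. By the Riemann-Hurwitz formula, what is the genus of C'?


Riemann-Hurwitz formula: 2g' - 2 = d(2g - 2) + R
Given: d = 6, g = 1, R = 4
2g' - 2 = 6*(2*1 - 2) + 4
2g' - 2 = 6*0 + 4
2g' - 2 = 0 + 4 = 4
2g' = 6
g' = 3

3


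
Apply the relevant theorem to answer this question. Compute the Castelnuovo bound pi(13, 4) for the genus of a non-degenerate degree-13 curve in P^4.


Castelnuovo's bound: write d - 1 = m(r-1) + epsilon with 0 <= epsilon < r-1.
d - 1 = 13 - 1 = 12
r - 1 = 4 - 1 = 3
12 = 4*3 + 0, so m = 4, epsilon = 0
pi(d, r) = m(m-1)(r-1)/2 + m*epsilon
= 4*3*3/2 + 4*0
= 36/2 + 0
= 18 + 0 = 18

18


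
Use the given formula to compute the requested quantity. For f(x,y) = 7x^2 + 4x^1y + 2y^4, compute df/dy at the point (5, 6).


df/dy = 4*x^1 + 4*2*y^3
At (5,6): 4*5^1 + 4*2*6^3
= 20 + 1728
= 1748

1748


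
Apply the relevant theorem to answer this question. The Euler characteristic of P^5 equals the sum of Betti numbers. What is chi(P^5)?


The complex projective space P^5 has one cell in each even real dimension 0, 2, ..., 10.
The cohomology groups are H^{2k}(P^5) = Z for k = 0,...,5, and 0 otherwise.
Euler characteristic = sum of Betti numbers = 1 per even-dimensional cohomology group.
chi(P^5) = 5 + 1 = 6

6


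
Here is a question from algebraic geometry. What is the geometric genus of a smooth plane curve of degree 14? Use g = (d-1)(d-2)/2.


Using the genus formula for smooth plane curves:
g = (d-1)(d-2)/2
g = (14-1)(14-2)/2
g = 13*12/2
g = 156/2 = 78

78


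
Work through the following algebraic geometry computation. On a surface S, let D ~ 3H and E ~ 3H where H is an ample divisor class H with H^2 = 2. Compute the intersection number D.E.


Using bilinearity of the intersection pairing on a surface S:
(aH).(bH) = ab * (H.H)
We have H^2 = 2.
D.E = (3H).(3H) = 3*3*2
= 9*2
= 18

18


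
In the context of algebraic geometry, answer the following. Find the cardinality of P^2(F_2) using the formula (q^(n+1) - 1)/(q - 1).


P^2(F_2) has (q^(n+1) - 1)/(q - 1) points.
= 2^2 + 2^1 + 2^0
= 4 + 2 + 1
= 7

7


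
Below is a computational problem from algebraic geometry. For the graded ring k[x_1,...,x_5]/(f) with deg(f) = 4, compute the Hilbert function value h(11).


For R = k[x_1,...,x_n]/(f) with f homogeneous of degree e:
The Hilbert series is (1 - t^e)/(1 - t)^n.
So h(d) = C(d+n-1, n-1) - C(d-e+n-1, n-1) for d >= e.
With n=5, e=4, d=11:
C(11+5-1, 5-1) = C(15, 4) = 1365
C(11-4+5-1, 5-1) = C(11, 4) = 330
h(11) = 1365 - 330 = 1035

1035


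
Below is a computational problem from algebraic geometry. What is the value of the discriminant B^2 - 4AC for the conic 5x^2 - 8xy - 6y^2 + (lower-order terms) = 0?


The discriminant of a conic Ax^2 + Bxy + Cy^2 + ... = 0 is B^2 - 4AC.
B^2 = (-8)^2 = 64
4AC = 4*5*(-6) = -120
Discriminant = 64 + 120 = 184

184


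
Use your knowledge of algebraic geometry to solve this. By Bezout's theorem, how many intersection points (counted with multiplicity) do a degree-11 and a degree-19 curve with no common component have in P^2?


Bezout's theorem states the intersection count equals the product of degrees.
Intersection count = 11 * 19 = 209

209


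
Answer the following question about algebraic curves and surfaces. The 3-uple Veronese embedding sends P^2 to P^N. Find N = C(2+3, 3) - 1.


The Veronese embedding v_d: P^n -> P^N maps each point to all
degree-d monomials in n+1 homogeneous coordinates.
N = C(n+d, d) - 1
N = C(2+3, 3) - 1
N = C(5, 3) - 1
C(5, 3) = 10
N = 10 - 1 = 9

9


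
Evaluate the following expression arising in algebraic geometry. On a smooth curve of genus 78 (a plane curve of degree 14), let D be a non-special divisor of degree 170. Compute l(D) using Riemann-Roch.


First, compute the genus of a smooth plane curve of degree 14:
g = (d-1)(d-2)/2 = (14-1)(14-2)/2 = 78
For a non-special divisor D (i.e., h^1(D) = 0), Riemann-Roch gives:
l(D) = deg(D) - g + 1
Since deg(D) = 170 >= 2g - 1 = 155, D is non-special.
l(D) = 170 - 78 + 1 = 93

93


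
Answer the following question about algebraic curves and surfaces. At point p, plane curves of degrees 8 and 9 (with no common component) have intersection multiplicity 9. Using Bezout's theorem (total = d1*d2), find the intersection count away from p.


By Bezout's theorem, the total intersection number is d1 * d2.
Total = 8 * 9 = 72
Intersection multiplicity at p = 9
Remaining intersections = 72 - 9 = 63

63


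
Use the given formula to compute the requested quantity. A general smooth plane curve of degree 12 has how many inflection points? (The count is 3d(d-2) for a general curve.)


For a general smooth plane curve C of degree d, the inflection points are
the intersection of C with its Hessian curve, which has degree 3(d-2).
By Bezout, the total intersection number is d * 3(d-2) = 12 * 30 = 360.
For a general curve every flex is ordinary, so each contributes
multiplicity 1 to C·Hess(C), and the number of distinct inflection
points is 3d(d-2).
Inflection points = 3*12*(12-2) = 3*12*10 = 360

360


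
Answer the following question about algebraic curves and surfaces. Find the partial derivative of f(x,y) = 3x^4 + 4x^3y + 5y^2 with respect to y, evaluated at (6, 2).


df/dy = 4*x^3 + 2*5*y^1
At (6,2): 4*6^3 + 2*5*2^1
= 864 + 20
= 884

884


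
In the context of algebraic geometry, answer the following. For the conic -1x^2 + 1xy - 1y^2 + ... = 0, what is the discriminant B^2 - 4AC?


The discriminant of a conic Ax^2 + Bxy + Cy^2 + ... = 0 is B^2 - 4AC.
B^2 = 1^2 = 1
4AC = 4*(-1)*(-1) = 4
Discriminant = 1 - 4 = -3

-3


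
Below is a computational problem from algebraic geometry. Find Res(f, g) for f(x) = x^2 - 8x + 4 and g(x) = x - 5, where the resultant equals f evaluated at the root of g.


For Res(f, x - c), we evaluate f at x = c.
f(5) = 5^2 - 8*5 + 4
= 25 - 40 + 4
= -15 + 4 = -11
Res(f, g) = -11

-11


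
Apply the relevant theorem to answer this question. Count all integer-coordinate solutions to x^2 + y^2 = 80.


Systematically check integer values of x where x^2 <= 80.
For each valid x, check if 80 - x^2 is a perfect square.
x=4: 80 - 16 = 64, sqrt = 8 (valid)
x=8: 80 - 64 = 16, sqrt = 4 (valid)
Total integer solutions found: 8

8


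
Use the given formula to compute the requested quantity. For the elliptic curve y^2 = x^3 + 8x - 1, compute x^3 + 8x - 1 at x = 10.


Compute x^3 + 8x - 1 at x = 10:
x^3 = 10^3 = 1000
8*x = 8*10 = 80
Sum: 1000 + 80 - 1 = 1079

1079


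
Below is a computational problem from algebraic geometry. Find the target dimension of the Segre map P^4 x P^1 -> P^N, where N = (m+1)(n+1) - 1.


The Segre embedding maps P^m x P^n into P^N via
all products of coordinates from each factor.
N = (m+1)(n+1) - 1
N = (4+1)(1+1) - 1
N = 5*2 - 1
N = 10 - 1 = 9

9


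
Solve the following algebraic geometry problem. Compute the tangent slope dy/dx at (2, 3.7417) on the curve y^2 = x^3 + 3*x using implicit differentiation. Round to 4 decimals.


Using implicit differentiation of y^2 = x^3 + 3*x:
2y * dy/dx = 3x^2 + 3
dy/dx = (3x^2 + 3)/(2y)
Numerator: 3*2^2 + 3 = 15
Denominator: 2*3.7417 = 7.4834
dy/dx = 15/7.4834 = 2.0044

2.0044


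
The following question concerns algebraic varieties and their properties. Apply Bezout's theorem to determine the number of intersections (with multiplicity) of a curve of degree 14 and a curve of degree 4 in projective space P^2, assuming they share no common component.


Bezout's theorem states the intersection count equals the product of degrees.
Intersection count = 14 * 4 = 56

56


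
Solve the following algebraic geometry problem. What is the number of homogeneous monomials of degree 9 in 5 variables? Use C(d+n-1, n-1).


The number of degree-9 monomials in 5 variables is C(d+n-1, n-1).
= C(9+5-1, 5-1) = C(13, 4)
= 715

715


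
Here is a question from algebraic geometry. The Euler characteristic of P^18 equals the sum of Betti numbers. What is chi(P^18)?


The complex projective space P^18 has one cell in each even real dimension 0, 2, ..., 36.
The cohomology groups are H^{2k}(P^18) = Z for k = 0,...,18, and 0 otherwise.
Euler characteristic = sum of Betti numbers = 1 per even-dimensional cohomology group.
chi(P^18) = 18 + 1 = 19

19


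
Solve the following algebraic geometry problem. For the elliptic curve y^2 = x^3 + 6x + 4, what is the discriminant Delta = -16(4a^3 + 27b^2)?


Compute each component:
4a^3 = 4*6^3 = 4*216 = 864
27b^2 = 27*4^2 = 27*16 = 432
4a^3 + 27b^2 = 864 + 432 = 1296
Delta = -16*1296 = -20736

-20736


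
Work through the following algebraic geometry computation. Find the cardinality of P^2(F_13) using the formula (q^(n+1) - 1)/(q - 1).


P^2(F_13) has (q^(n+1) - 1)/(q - 1) points.
= 13^2 + 13^1 + 13^0
= 169 + 13 + 1
= 183

183


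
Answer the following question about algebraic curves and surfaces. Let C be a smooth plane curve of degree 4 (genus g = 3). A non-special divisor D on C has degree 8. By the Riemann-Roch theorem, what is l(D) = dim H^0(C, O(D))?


First, compute the genus of a smooth plane curve of degree 4:
g = (d-1)(d-2)/2 = (4-1)(4-2)/2 = 3
For a non-special divisor D (i.e., h^1(D) = 0), Riemann-Roch gives:
l(D) = deg(D) - g + 1
Since deg(D) = 8 >= 2g - 1 = 5, D is non-special.
l(D) = 8 - 3 + 1 = 6

6


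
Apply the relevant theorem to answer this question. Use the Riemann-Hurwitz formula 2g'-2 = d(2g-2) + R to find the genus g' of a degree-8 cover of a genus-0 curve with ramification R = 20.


Riemann-Hurwitz formula: 2g' - 2 = d(2g - 2) + R
Given: d = 8, g = 0, R = 20
2g' - 2 = 8*(2*0 - 2) + 20
2g' - 2 = 8*(-2) + 20
2g' - 2 = -16 + 20 = 4
2g' = 6
g' = 3

3


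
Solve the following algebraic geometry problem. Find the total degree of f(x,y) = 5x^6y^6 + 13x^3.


Examine each term for its total degree (sum of exponents).
  Term '5x^6y^6' has total degree 6+6 = 12.
  Term '13x^3' has total degree 3+0 = 3.
The maximum total degree among all terms is 12.

12


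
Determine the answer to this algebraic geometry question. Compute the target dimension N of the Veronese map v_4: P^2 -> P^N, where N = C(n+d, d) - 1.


The Veronese embedding v_d: P^n -> P^N maps each point to all
degree-d monomials in n+1 homogeneous coordinates.
N = C(n+d, d) - 1
N = C(2+4, 4) - 1
N = C(6, 4) - 1
C(6, 4) = 15
N = 15 - 1 = 14

14


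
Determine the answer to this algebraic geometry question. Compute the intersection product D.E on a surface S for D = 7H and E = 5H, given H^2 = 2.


Using bilinearity of the intersection pairing on a surface S:
(aH).(bH) = ab * (H.H)
We have H^2 = 2.
D.E = (7H).(5H) = 7*5*2
= 35*2
= 70

70


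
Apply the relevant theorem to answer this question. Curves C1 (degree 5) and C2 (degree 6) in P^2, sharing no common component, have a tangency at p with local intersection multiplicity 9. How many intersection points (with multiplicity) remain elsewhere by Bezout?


By Bezout's theorem, the total intersection number is d1 * d2.
Total = 5 * 6 = 30
Intersection multiplicity at p = 9
Remaining intersections = 30 - 9 = 21

21


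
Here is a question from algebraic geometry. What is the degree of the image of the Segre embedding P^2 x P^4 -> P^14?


The degree of the Segre variety P^2 x P^4 is C(m+n, m).
= C(6, 2)
= 15

15


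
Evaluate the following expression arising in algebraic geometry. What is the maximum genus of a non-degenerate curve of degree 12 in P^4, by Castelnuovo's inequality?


Castelnuovo's bound: write d - 1 = m(r-1) + epsilon with 0 <= epsilon < r-1.
d - 1 = 12 - 1 = 11
r - 1 = 4 - 1 = 3
11 = 3*3 + 2, so m = 3, epsilon = 2
pi(d, r) = m(m-1)(r-1)/2 + m*epsilon
= 3*2*3/2 + 3*2
= 18/2 + 6
= 9 + 6 = 15

15


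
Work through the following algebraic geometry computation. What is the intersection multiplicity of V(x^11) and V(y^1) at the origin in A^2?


The intersection multiplicity of V(x^a) and V(y^b) at the origin is:
I(O; V(x^11), V(y^1)) = dim_k(k[x,y]/(x^11, y^1))
A basis for k[x,y]/(x^11, y^1) is the set of monomials x^i * y^j
where 0 <= i < 11 and 0 <= j < 1.
The number of such monomials is 11 * 1 = 11

11


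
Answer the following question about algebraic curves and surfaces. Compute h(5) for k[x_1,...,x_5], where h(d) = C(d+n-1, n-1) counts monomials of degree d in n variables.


The Hilbert function for the polynomial ring in 5 variables is:
h(d) = C(d+n-1, n-1)
h(5) = C(5+5-1, 5-1) = C(9, 4)
= 9! / (4! * 5!)
= 126

126


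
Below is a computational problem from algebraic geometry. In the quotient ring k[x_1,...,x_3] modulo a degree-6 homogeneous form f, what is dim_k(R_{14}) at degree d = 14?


For R = k[x_1,...,x_n]/(f) with f homogeneous of degree e:
The Hilbert series is (1 - t^e)/(1 - t)^n.
So h(d) = C(d+n-1, n-1) - C(d-e+n-1, n-1) for d >= e.
With n=3, e=6, d=14:
C(14+3-1, 3-1) = C(16, 2) = 120
C(14-6+3-1, 3-1) = C(10, 2) = 45
h(14) = 120 - 45 = 75

75


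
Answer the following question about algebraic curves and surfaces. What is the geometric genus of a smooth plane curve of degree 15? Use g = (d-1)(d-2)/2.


Using the genus formula for smooth plane curves:
g = (d-1)(d-2)/2
g = (15-1)(15-2)/2
g = 14*13/2
g = 182/2 = 91

91


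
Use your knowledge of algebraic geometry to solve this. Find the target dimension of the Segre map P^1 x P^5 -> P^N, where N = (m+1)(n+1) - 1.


The Segre embedding maps P^m x P^n into P^N via
all products of coordinates from each factor.
N = (m+1)(n+1) - 1
N = (1+1)(5+1) - 1
N = 2*6 - 1
N = 12 - 1 = 11

11


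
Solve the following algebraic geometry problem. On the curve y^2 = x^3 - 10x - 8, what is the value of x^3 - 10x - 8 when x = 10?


Compute x^3 - 10x - 8 at x = 10:
x^3 = 10^3 = 1000
(-10)*x = (-10)*10 = -100
Sum: 1000 - 100 - 8 = 892

892


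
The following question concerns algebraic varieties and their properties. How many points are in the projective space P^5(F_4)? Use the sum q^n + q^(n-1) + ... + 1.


P^5(F_4) has (q^(n+1) - 1)/(q - 1) points.
= 4^5 + 4^4 + 4^3 + 4^2 + 4^1 + 4^0
= 1024 + 256 + 64 + 16 + 4 + 1
= 1365

1365


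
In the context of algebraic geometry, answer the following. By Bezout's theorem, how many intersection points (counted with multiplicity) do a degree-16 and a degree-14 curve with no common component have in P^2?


Bezout's theorem states the intersection count equals the product of degrees.
Intersection count = 16 * 14 = 224

224


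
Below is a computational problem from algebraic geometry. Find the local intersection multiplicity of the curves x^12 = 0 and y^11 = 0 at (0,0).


The intersection multiplicity of V(x^a) and V(y^b) at the origin is:
I(O; V(x^12), V(y^11)) = dim_k(k[x,y]/(x^12, y^11))
A basis for k[x,y]/(x^12, y^11) is the set of monomials x^i * y^j
where 0 <= i < 12 and 0 <= j < 11.
The number of such monomials is 12 * 11 = 132

132


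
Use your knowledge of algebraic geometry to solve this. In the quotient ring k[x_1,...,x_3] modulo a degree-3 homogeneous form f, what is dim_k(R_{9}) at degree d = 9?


For R = k[x_1,...,x_n]/(f) with f homogeneous of degree e:
The Hilbert series is (1 - t^e)/(1 - t)^n.
So h(d) = C(d+n-1, n-1) - C(d-e+n-1, n-1) for d >= e.
With n=3, e=3, d=9:
C(9+3-1, 3-1) = C(11, 2) = 55
C(9-3+3-1, 3-1) = C(8, 2) = 28
h(9) = 55 - 28 = 27

27


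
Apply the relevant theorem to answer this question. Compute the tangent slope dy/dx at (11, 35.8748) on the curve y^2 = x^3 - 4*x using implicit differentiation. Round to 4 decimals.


Using implicit differentiation of y^2 = x^3 - 4*x:
2y * dy/dx = 3x^2 - 4
dy/dx = (3x^2 - 4)/(2y)
Numerator: 3*11^2 - 4 = 359
Denominator: 2*35.8748 = 71.7496
dy/dx = 359/71.7496 = 5.0035

5.0035


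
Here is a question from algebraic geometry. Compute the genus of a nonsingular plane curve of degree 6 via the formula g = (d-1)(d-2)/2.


Using the genus formula for smooth plane curves:
g = (d-1)(d-2)/2
g = (6-1)(6-2)/2
g = 5*4/2
g = 20/2 = 10

10


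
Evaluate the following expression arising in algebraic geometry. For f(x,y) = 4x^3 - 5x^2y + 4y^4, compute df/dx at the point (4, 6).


df/dx = 3*4*x^2 + 2*(-5)*x^1*y
At (4,6): 3*4*4^2 + 2*(-5)*4^1*6
= 192 - 240
= -48

-48


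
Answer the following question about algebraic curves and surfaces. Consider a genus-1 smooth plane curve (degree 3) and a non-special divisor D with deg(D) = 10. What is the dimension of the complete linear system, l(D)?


First, compute the genus of a smooth plane curve of degree 3:
g = (d-1)(d-2)/2 = (3-1)(3-2)/2 = 1
For a non-special divisor D (i.e., h^1(D) = 0), Riemann-Roch gives:
l(D) = deg(D) - g + 1
Since deg(D) = 10 >= 2g - 1 = 1, D is non-special.
l(D) = 10 - 1 + 1 = 10

10


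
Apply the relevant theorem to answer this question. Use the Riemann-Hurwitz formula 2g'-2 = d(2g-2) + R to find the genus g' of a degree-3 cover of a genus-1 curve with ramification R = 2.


Riemann-Hurwitz formula: 2g' - 2 = d(2g - 2) + R
Given: d = 3, g = 1, R = 2
2g' - 2 = 3*(2*1 - 2) + 2
2g' - 2 = 3*0 + 2
2g' - 2 = 0 + 2 = 2
2g' = 4
g' = 2

2


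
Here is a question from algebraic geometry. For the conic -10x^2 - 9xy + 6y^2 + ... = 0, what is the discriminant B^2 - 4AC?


The discriminant of a conic Ax^2 + Bxy + Cy^2 + ... = 0 is B^2 - 4AC.
B^2 = (-9)^2 = 81
4AC = 4*(-10)*6 = -240
Discriminant = 81 + 240 = 321

321


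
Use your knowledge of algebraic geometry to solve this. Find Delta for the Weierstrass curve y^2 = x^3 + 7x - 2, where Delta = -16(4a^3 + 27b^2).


Compute each component:
4a^3 = 4*7^3 = 4*343 = 1372
27b^2 = 27*(-2)^2 = 27*4 = 108
4a^3 + 27b^2 = 1372 + 108 = 1480
Delta = -16*1480 = -23680

-23680


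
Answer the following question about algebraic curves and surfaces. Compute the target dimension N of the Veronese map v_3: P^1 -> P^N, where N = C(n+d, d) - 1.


The Veronese embedding v_d: P^n -> P^N maps each point to all
degree-d monomials in n+1 homogeneous coordinates.
N = C(n+d, d) - 1
N = C(1+3, 3) - 1
N = C(4, 3) - 1
C(4, 3) = 4
N = 4 - 1 = 3

3


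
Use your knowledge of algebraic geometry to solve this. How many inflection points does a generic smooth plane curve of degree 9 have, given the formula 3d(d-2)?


For a general smooth plane curve C of degree d, the inflection points are
the intersection of C with its Hessian curve, which has degree 3(d-2).
By Bezout, the total intersection number is d * 3(d-2) = 9 * 21 = 189.
For a general curve every flex is ordinary, so each contributes
multiplicity 1 to C·Hess(C), and the number of distinct inflection
points is 3d(d-2).
Inflection points = 3*9*(9-2) = 3*9*7 = 189

189


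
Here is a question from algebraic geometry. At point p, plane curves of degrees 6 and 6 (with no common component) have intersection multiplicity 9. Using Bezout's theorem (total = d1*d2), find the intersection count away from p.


By Bezout's theorem, the total intersection number is d1 * d2.
Total = 6 * 6 = 36
Intersection multiplicity at p = 9
Remaining intersections = 36 - 9 = 27

27


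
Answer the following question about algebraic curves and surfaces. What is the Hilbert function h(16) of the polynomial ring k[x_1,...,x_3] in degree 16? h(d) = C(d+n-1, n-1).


The Hilbert function for the polynomial ring in 3 variables is:
h(d) = C(d+n-1, n-1)
h(16) = C(16+3-1, 3-1) = C(18, 2)
= 18! / (2! * 16!)
= 153

153


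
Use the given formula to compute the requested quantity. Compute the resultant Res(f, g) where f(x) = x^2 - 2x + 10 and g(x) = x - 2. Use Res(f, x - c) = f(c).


For Res(f, x - c), we evaluate f at x = c.
f(2) = 2^2 - 2*2 + 10
= 4 - 4 + 10
= 0 + 10 = 10
Res(f, g) = 10

10


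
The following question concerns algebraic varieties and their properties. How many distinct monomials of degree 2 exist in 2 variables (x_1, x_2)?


The number of degree-2 monomials in 2 variables is C(d+n-1, n-1).
= C(2+2-1, 2-1) = C(3, 1)
= 3

3


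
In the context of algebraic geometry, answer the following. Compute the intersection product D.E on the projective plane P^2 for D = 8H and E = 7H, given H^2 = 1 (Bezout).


Using bilinearity of the intersection pairing on the projective plane P^2:
(aH).(bH) = ab * (H.H)
We have H^2 = 1 (Bezout).
D.E = (8H).(7H) = 8*7*1
= 56*1
= 56

56


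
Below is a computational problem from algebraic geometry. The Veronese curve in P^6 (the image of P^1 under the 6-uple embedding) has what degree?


The rational normal curve in P^6 is the image of P^1 under the 6-uple Veronese.
A general hyperplane in P^6 pulls back to a degree-6 form on P^1, which has 6 zeros,
so the curve meets a general hyperplane in 6 points. Degree = 6.

6


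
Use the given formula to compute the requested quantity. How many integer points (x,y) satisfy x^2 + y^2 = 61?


Systematically check integer values of x where x^2 <= 61.
For each valid x, check if 61 - x^2 is a perfect square.
x=5: 61 - 25 = 36, sqrt = 6 (valid)
x=6: 61 - 36 = 25, sqrt = 5 (valid)
Total integer solutions found: 8

8


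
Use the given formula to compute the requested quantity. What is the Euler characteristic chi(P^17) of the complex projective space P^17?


The complex projective space P^17 has one cell in each even real dimension 0, 2, ..., 34.
The cohomology groups are H^{2k}(P^17) = Z for k = 0,...,17, and 0 otherwise.
Euler characteristic = sum of Betti numbers = 1 per even-dimensional cohomology group.
chi(P^17) = 17 + 1 = 18

18


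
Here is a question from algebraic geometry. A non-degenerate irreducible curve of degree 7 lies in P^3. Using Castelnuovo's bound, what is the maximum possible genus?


Castelnuovo's bound: write d - 1 = m(r-1) + epsilon with 0 <= epsilon < r-1.
d - 1 = 7 - 1 = 6
r - 1 = 3 - 1 = 2
6 = 3*2 + 0, so m = 3, epsilon = 0
pi(d, r) = m(m-1)(r-1)/2 + m*epsilon
= 3*2*2/2 + 3*0
= 12/2 + 0
= 6 + 0 = 6

6


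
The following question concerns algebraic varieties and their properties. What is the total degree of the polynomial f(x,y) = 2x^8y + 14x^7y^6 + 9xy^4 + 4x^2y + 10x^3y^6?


Examine each term for its total degree (sum of exponents).
  Term '2x^8y' has total degree 8+1 = 9.
  Term '14x^7y^6' has total degree 7+6 = 13.
  Term '9xy^4' has total degree 1+4 = 5.
  Term '4x^2y' has total degree 2+1 = 3.
  Term '10x^3y^6' has total degree 3+6 = 9.
The maximum total degree among all terms is 13.

13


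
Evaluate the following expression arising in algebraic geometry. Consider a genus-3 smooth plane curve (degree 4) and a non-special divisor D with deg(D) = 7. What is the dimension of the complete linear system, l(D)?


First, compute the genus of a smooth plane curve of degree 4:
g = (d-1)(d-2)/2 = (4-1)(4-2)/2 = 3
For a non-special divisor D (i.e., h^1(D) = 0), Riemann-Roch gives:
l(D) = deg(D) - g + 1
Since deg(D) = 7 >= 2g - 1 = 5, D is non-special.
l(D) = 7 - 3 + 1 = 5

5


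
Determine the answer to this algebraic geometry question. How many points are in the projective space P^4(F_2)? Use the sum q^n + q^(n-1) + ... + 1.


P^4(F_2) has (q^(n+1) - 1)/(q - 1) points.
= 2^4 + 2^3 + 2^2 + 2^1 + 2^0
= 16 + 8 + 4 + 2 + 1
= 31

31


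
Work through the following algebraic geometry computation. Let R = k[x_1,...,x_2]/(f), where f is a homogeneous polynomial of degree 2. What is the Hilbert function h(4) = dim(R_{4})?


For R = k[x_1,...,x_n]/(f) with f homogeneous of degree e:
The Hilbert series is (1 - t^e)/(1 - t)^n.
So h(d) = C(d+n-1, n-1) - C(d-e+n-1, n-1) for d >= e.
With n=2, e=2, d=4:
C(4+2-1, 2-1) = C(5, 1) = 5
C(4-2+2-1, 2-1) = C(3, 1) = 3
h(4) = 5 - 3 = 2

2


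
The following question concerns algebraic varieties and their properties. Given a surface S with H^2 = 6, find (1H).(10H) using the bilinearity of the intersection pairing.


Using bilinearity of the intersection pairing on a surface S:
(aH).(bH) = ab * (H.H)
We have H^2 = 6.
D.E = (1H).(10H) = 1*10*6
= 10*6
= 60

60


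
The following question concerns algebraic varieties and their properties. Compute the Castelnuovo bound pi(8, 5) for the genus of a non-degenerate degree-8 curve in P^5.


Castelnuovo's bound: write d - 1 = m(r-1) + epsilon with 0 <= epsilon < r-1.
d - 1 = 8 - 1 = 7
r - 1 = 5 - 1 = 4
7 = 1*4 + 3, so m = 1, epsilon = 3
pi(d, r) = m(m-1)(r-1)/2 + m*epsilon
= 1*0*4/2 + 1*3
= 0/2 + 3
= 0 + 3 = 3

3


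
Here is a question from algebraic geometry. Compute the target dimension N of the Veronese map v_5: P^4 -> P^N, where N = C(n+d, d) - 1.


The Veronese embedding v_d: P^n -> P^N maps each point to all
degree-d monomials in n+1 homogeneous coordinates.
N = C(n+d, d) - 1
N = C(4+5, 5) - 1
N = C(9, 5) - 1
C(9, 5) = 126
N = 126 - 1 = 125

125


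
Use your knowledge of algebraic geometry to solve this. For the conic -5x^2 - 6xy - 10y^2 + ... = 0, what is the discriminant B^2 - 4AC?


The discriminant of a conic Ax^2 + Bxy + Cy^2 + ... = 0 is B^2 - 4AC.
B^2 = (-6)^2 = 36
4AC = 4*(-5)*(-10) = 200
Discriminant = 36 - 200 = -164

-164


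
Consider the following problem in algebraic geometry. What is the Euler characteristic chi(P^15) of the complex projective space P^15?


The complex projective space P^15 has one cell in each even real dimension 0, 2, ..., 30.
The cohomology groups are H^{2k}(P^15) = Z for k = 0,...,15, and 0 otherwise.
Euler characteristic = sum of Betti numbers = 1 per even-dimensional cohomology group.
chi(P^15) = 15 + 1 = 16

16


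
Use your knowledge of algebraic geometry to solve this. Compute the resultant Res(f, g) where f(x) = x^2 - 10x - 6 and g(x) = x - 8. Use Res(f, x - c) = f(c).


For Res(f, x - c), we evaluate f at x = c.
f(8) = 8^2 - 10*8 - 6
= 64 - 80 - 6
= -16 - 6 = -22
Res(f, g) = -22

-22


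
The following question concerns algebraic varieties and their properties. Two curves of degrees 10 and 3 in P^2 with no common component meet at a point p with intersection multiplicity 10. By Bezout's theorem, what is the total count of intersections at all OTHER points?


By Bezout's theorem, the total intersection number is d1 * d2.
Total = 10 * 3 = 30
Intersection multiplicity at p = 10
Remaining intersections = 30 - 10 = 20

20


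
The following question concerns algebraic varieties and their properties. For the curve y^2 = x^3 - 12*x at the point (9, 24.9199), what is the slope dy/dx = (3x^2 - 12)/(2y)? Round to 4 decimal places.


Using implicit differentiation of y^2 = x^3 - 12*x:
2y * dy/dx = 3x^2 - 12
dy/dx = (3x^2 - 12)/(2y)
Numerator: 3*9^2 - 12 = 231
Denominator: 2*24.9199 = 49.8398
dy/dx = 231/49.8398 = 4.6349

4.6349


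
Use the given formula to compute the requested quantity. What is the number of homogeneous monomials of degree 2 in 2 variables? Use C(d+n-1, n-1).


The number of degree-2 monomials in 2 variables is C(d+n-1, n-1).
= C(2+2-1, 2-1) = C(3, 1)
= 3

3


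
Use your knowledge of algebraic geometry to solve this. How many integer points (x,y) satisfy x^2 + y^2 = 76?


Systematically check integer values of x where x^2 <= 76.
For each valid x, check if 76 - x^2 is a perfect square.
Total integer solutions found: 0

0


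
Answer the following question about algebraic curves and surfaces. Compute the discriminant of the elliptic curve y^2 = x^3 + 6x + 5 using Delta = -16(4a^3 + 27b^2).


Compute each component:
4a^3 = 4*6^3 = 4*216 = 864
27b^2 = 27*5^2 = 27*25 = 675
4a^3 + 27b^2 = 864 + 675 = 1539
Delta = -16*1539 = -24624

-24624


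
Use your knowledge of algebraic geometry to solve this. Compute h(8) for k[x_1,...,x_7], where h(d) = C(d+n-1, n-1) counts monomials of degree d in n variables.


The Hilbert function for the polynomial ring in 7 variables is:
h(d) = C(d+n-1, n-1)
h(8) = C(8+7-1, 7-1) = C(14, 6)
= 14! / (6! * 8!)
= 3003

3003
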